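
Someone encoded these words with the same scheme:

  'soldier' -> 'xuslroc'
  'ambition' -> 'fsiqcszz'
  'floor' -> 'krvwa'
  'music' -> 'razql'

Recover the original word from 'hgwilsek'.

In soldier: s→x is +5, o→u is +6, l→s is +7, d→l is +8 — the shift increases by 1 each position. The shift increases by 1 at each position, starting from +5: 5, 6, 7, ….
Reversing it on hgwilsek: h−5=c, g−6=a, w−7=p, i−8=a, l−9=c, s−10=i, e−11=t, k−12=y.

capacity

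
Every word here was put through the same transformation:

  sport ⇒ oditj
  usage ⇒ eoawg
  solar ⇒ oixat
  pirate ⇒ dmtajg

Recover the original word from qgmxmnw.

s(18)→o(14) and p(15)→d(3) fit y≡21x+0 (mod 26); the inverse of 21 mod 26 is 5. Treating letters as 0–25, the rule is x ↦ 21x + 0 (mod 26).
Undoing it on qgmxmnw: q(16)→5·(16−0)≡2=c; g(6)→5·(6−0)≡4=e; m(12)→5·(12−0)≡8=i; x(23)→5·(23−0)≡11=l; m(12)→5·(12−0)≡8=i; n(13)→5·(13−0)≡13=n; w(22)→5·(22−0)≡6=g (all mod 26).

ceiling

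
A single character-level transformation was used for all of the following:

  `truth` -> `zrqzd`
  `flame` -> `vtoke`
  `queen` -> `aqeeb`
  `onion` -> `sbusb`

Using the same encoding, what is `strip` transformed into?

izruj

t(19)→z(25) and r(17)→r(17) fit y≡17x+14 (mod 26); the inverse of 17 mod 26 is 23. This is an affine cipher: with a=0,…,z=25, each position x becomes (17x+14) mod 26.
For strip: s(18)→17·18+14≡8=i; t(19)→17·19+14≡25=z; r(17)→17·17+14≡17=r; i(8)→17·8+14≡20=u; p(15)→17·15+14≡9=j (all mod 26).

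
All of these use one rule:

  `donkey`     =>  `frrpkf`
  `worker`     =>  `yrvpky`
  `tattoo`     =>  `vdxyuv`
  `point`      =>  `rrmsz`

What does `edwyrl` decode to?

castle

Letter i (0-indexed) is shifted by i+2, so successive shifts are 2, 3, 4, ….
Reversing it on edwyrl: e−2=c, d−3=a, w−4=s, y−5=t, r−6=l, l−7=e.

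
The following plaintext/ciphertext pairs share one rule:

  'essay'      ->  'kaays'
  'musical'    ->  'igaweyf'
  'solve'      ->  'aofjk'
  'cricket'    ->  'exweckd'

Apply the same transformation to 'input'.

wlrgd

e(4)→k(10) and s(18)→a(0) fit y≡3x+24 (mod 26); the inverse of 3 mod 26 is 9. Each letter's alphabet position (a=0..z=25) is mapped through 3·x+24 mod 26 — an affine cipher.
For input: i(8)→3·8+24≡22=w; n(13)→3·13+24≡11=l; p(15)→3·15+24≡17=r; u(20)→3·20+24≡6=g; t(19)→3·19+24≡3=d (all mod 26).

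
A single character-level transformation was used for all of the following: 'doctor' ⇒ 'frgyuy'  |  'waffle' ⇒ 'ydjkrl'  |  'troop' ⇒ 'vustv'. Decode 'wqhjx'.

under

In doctor: d→f is +2, o→r is +3, c→g is +4, t→y is +5 — the shift increases by 1 each position. Letter i (0-indexed) is shifted by i+2, so successive shifts are 2, 3, 4, ….
Undoing it on wqhjx: w−2=u, q−3=n, h−4=d, j−5=e, x−6=r.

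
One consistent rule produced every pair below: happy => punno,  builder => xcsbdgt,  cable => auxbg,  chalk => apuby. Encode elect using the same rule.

h(7)→p(15) and a(0)→u(20) fit y≡3x+20 (mod 26); the inverse of 3 mod 26 is 9. Each letter's alphabet position (a=0..z=25) is mapped through 3·x+20 mod 26 — an affine cipher.
For elect: e(4)→3·4+20≡6=g; l(11)→3·11+20≡1=b; e(4)→3·4+20≡6=g; c(2)→3·2+20≡0=a; t(19)→3·19+20≡25=z (all mod 26).

gbgaz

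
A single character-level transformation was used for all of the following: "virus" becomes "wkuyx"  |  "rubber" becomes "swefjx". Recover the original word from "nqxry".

In virus: v→w is +1, i→k is +2, r→u is +3, u→y is +4 — the shift increases by 1 each position. The shift increases by 1 at each position, starting from +1: 1, 2, 3, ….
Decoding nqxry: n−1=m, q−2=o, x−3=u, r−4=n, y−5=t.

mount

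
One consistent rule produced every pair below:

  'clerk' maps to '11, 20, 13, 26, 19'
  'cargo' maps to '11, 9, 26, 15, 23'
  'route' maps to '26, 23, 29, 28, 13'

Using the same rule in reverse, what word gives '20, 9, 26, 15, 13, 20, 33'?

largely

c is letter #3 and maps to 11: an offset of 8. Letters become their 1-based position plus 8 (so a→9, b→10, …).
Undoing it on 20, 9, 26, 15, 13, 20, 33: 20→(20−8)÷1=12=l, 9→(9−8)÷1=1=a, 26→(26−8)÷1=18=r, 15→(15−8)÷1=7=g, 13→(13−8)÷1=5=e, 20→(20−8)÷1=12=l, 33→(33−8)÷1=25=y.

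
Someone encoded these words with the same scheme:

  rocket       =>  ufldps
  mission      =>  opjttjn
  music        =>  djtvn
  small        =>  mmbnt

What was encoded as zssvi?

The word is reversed, then every letter is shifted forward by 1.
Undoing it on zssvi: shift back: z−1=y, s−1=r, s−1=r, v−1=u, i−1=h → yrruh; then reverse → hurry.

hurry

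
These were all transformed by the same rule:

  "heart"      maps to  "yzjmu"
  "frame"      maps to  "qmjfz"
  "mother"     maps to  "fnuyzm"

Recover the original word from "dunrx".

h(7)→y(24) and e(4)→z(25) fit y≡17x+9 (mod 26); the inverse of 17 mod 26 is 23. This is an affine cipher: with a=0,…,z=25, each position x becomes (17x+9) mod 26.
Decoding dunrx: d(3)→23·(3−9)≡18=s; u(20)→23·(20−9)≡19=t; n(13)→23·(13−9)≡14=o; r(17)→23·(17−9)≡2=c; x(23)→23·(23−9)≡10=k (all mod 26).

stock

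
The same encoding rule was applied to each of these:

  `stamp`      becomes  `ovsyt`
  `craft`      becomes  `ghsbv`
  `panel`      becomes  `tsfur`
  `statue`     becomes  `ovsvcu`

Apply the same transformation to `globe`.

s(18)→o(14) and t(19)→v(21) fit y≡7x+18 (mod 26); the inverse of 7 mod 26 is 15. Each letter's alphabet position (a=0..z=25) is mapped through 7·x+18 mod 26 — an affine cipher.
Applying it to globe: g(6)→7·6+18≡8=i; l(11)→7·11+18≡17=r; o(14)→7·14+18≡12=m; b(1)→7·1+18≡25=z; e(4)→7·4+18≡20=u (all mod 26).

irmzu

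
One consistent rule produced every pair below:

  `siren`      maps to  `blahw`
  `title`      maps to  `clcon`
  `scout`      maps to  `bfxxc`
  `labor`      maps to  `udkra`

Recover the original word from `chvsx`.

Shifts by position in siren: pos 0: s→b (+9), pos 1: i→l (+3), pos 2: r→a (+9), pos 3: e→h (+3) — repeating every 2. The shifts repeat in a cycle of length 2: positions 0,1,… shift by +9, +3, then the pattern repeats.
Reversing it on chvsx: c−9=t, h−3=e, v−9=m, s−3=p, x−9=o.

tempo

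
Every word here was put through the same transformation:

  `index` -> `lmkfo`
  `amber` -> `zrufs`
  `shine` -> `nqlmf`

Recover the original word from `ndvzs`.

This is an affine cipher: with a=0,…,z=25, each position x becomes (21x+25) mod 26.
Reversing it on ndvzs: n(13)→5·(13−25)≡18=s; d(3)→5·(3−25)≡20=u; v(21)→5·(21−25)≡6=g; z(25)→5·(25−25)≡0=a; s(18)→5·(18−25)≡17=r (all mod 26).

sugar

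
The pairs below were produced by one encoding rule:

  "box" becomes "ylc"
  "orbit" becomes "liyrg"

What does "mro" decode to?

Each pair mirrors across the alphabet (b↔y, o↔l, x↔c): positions sum to 25. This is the alphabet-reversal cipher (Atbash): a becomes z, b becomes y, etc.
Decoding mro: m↔n, r↔i, o↔l.

nil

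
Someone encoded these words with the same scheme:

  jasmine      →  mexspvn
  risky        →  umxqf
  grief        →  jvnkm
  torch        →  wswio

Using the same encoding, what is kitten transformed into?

Letter i (0-indexed) is shifted by i+3, so successive shifts are 3, 4, 5, ….
For kitten: k+3=n, i+4=m, t+5=y, t+6=z, e+7=l, n+8=v.

nmyzlv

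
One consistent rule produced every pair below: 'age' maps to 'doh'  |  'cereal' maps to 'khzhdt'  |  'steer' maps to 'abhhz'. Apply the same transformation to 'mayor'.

The shift depends on letter class: consonant g→o is +8, but vowel a→d is +3. Two shifts are in play — +3 for a/e/i/o/u, +8 for every other letter.
On mayor: m(cons)+8=u, a(vowel)+3=d, y(cons)+8=g, o(vowel)+3=r, r(cons)+8=z.

udgrz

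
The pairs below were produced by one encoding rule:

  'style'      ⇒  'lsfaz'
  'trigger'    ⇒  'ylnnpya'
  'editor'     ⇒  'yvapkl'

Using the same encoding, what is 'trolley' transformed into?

The output letters match the input read backwards, each shifted +7: style reversed is elyts. Two steps: reverse the string, then apply a Caesar shift of +7.
On trolley: reverse → yellort; then shift: y+7=f, e+7=l, l+7=s, l+7=s, o+7=v, r+7=y, t+7=a.

flssvya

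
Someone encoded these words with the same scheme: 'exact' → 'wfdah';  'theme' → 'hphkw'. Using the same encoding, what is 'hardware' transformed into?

The output letters match the input read backwards, each shifted +3: exact reversed is tcaxe. Read the word backwards and shift each letter +3.
For hardware: reverse → erawdrah; then shift: e+3=h, r+3=u, a+3=d, w+3=z, d+3=g, r+3=u, a+3=d, h+3=k.

hudzgudk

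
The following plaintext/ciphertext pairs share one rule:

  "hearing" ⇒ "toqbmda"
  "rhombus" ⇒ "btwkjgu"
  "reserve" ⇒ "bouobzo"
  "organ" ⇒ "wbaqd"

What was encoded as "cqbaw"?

cargo

Treating letters as 0–25, the rule is x ↦ 19x + 16 (mod 26).
Undoing it on cqbaw: c(2)→11·(2−16)≡2=c; q(16)→11·(16−16)≡0=a; b(1)→11·(1−16)≡17=r; a(0)→11·(0−16)≡6=g; w(22)→11·(22−16)≡14=o (all mod 26).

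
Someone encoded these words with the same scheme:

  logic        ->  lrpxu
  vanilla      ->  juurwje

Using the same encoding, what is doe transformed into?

nxm

The output letters match the input read backwards, each shifted +9: logic reversed is cigol. Two steps: reverse the string, then apply a Caesar shift of +9.
For doe: reverse → eod; then shift: e+9=n, o+9=x, d+9=m.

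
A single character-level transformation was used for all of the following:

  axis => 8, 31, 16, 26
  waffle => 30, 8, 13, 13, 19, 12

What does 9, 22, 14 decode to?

a is letter #1 and maps to 8: an offset of 7. Each letter is replaced by its alphabet position (a=1..z=26) + 7.
Decoding 9, 22, 14: 9→(9−7)÷1=2=b, 22→(22−7)÷1=15=o, 14→(14−7)÷1=7=g.

bog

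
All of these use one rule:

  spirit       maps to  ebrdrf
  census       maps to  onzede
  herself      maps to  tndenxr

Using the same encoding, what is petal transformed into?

The shift depends on letter class: consonant s→e is +12, but vowel i→r is +9. The rule splits by letter class: vowels +9, consonants +12.
Applying it to petal: p(cons)+12=b, e(vowel)+9=n, t(cons)+12=f, a(vowel)+9=j, l(cons)+12=x.

bnfjx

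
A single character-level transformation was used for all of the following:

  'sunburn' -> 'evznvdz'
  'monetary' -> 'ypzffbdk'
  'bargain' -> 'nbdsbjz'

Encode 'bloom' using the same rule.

nxppy

The shift depends on letter class: consonant s→e is +12, but vowel u→v is +1. The rule splits by letter class: vowels +1, consonants +12.
Applying it to bloom: b(cons)+12=n, l(cons)+12=x, o(vowel)+1=p, o(vowel)+1=p, m(cons)+12=y.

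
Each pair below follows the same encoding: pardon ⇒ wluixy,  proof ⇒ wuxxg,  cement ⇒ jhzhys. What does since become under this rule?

tdyjh

p(15)→w(22) and a(0)→l(11) fit y≡25x+11 (mod 26); the inverse of 25 mod 26 is 25. This is an affine cipher: with a=0,…,z=25, each position x becomes (25x+11) mod 26.
Applying it to since: s(18)→25·18+11≡19=t; i(8)→25·8+11≡3=d; n(13)→25·13+11≡24=y; c(2)→25·2+11≡9=j; e(4)→25·4+11≡7=h (all mod 26).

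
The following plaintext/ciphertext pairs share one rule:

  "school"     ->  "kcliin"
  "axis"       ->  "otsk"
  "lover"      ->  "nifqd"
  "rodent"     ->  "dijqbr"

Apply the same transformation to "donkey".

s(18)→k(10) and c(2)→c(2) fit y≡7x+14 (mod 26); the inverse of 7 mod 26 is 15. This is an affine cipher: with a=0,…,z=25, each position x becomes (7x+14) mod 26.
For donkey: d(3)→7·3+14≡9=j; o(14)→7·14+14≡8=i; n(13)→7·13+14≡1=b; k(10)→7·10+14≡6=g; e(4)→7·4+14≡16=q; y(24)→7·24+14≡0=a (all mod 26).

jibgqa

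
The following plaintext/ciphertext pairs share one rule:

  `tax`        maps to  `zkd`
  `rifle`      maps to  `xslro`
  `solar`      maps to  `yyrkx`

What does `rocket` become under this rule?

xyiqoz

The shift depends on letter class: consonant t→z is +6, but vowel a→k is +10. Two shifts are in play — +10 for a/e/i/o/u, +6 for every other letter.
For rocket: r(cons)+6=x, o(vowel)+10=y, c(cons)+6=i, k(cons)+6=q, e(vowel)+10=o, t(cons)+6=z.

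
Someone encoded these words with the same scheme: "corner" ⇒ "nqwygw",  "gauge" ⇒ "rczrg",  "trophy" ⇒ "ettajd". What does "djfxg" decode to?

Shifts by position in corner: pos 0: c→n (+11), pos 1: o→q (+2), pos 2: r→w (+5), pos 3: n→y (+11), pos 4: e→g (+2), pos 5: r→w (+5) — repeating every 3. The shifts repeat in a cycle of length 3: positions 0,1,… shift by +11, +2, +5, then the pattern repeats.
Reversing it on djfxg: d−11=s, j−2=h, f−5=a, x−11=m, g−2=e.

shame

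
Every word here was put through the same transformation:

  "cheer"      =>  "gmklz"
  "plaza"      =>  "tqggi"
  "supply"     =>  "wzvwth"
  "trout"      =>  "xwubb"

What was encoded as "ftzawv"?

Letter i (0-indexed) is shifted by i+4, so successive shifts are 4, 5, 6, ….
Undoing it on ftzawv: f−4=b, t−5=o, z−6=t, a−7=t, w−8=o, v−9=m.

bottom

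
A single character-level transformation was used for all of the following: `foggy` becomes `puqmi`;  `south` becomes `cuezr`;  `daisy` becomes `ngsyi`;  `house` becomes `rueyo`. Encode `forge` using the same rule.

pubmo

It's a Vigenère-style cipher with numeric key [10,6]: position i shifts by key[i mod 2].
For forge: f+10=p, o+6=u, r+10=b, g+6=m, e+10=o.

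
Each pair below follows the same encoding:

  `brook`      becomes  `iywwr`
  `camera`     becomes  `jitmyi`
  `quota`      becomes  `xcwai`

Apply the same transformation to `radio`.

yikqw

The shift depends on letter class: consonant b→i is +7, but vowel o→w is +8. Vowels shift forward by 8 and consonants shift forward by 7.
Applying it to radio: r(cons)+7=y, a(vowel)+8=i, d(cons)+7=k, i(vowel)+8=q, o(vowel)+8=w.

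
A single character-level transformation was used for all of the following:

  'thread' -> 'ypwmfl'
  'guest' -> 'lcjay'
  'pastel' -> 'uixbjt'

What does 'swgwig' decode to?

A repeating key of period 2 is used — shifts +5, +8 over and over.
Reversing it on swgwig: s−5=n, w−8=o, g−5=b, w−8=o, i−5=d, g−8=y.

nobody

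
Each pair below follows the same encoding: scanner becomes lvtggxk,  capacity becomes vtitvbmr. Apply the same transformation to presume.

ikxlnfx

Compare letters: s→l is +19, c→v is +19, a→t is +19 — a constant shift. Every letter moves 19 places later in the alphabet, wrapping around z→a.
For presume: p+19=i, r+19=k, e+19=x, s+19=l, u+19=n, m+19=f, e+19=x.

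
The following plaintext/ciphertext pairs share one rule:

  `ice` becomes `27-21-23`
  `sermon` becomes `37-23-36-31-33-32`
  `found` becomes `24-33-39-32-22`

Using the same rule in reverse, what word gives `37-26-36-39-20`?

shrub

The number is (letter's place in the alphabet, a=1) + 18.
Decoding 37-26-36-39-20: 37→(37−18)÷1=19=s, 26→(26−18)÷1=8=h, 36→(36−18)÷1=18=r, 39→(39−18)÷1=21=u, 20→(20−18)÷1=2=b.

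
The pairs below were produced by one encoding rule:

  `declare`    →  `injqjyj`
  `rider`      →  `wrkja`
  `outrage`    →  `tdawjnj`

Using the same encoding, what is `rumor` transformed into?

wdtta

Shifts by position in declare: pos 0: d→i (+5), pos 1: e→n (+9), pos 2: c→j (+7), pos 3: l→q (+5), pos 4: a→j (+9), pos 5: r→y (+7) — repeating every 3. It's a Vigenère-style cipher with numeric key [5,9,7]: position i shifts by key[i mod 3].
Applying it to rumor: r+5=w, u+9=d, m+7=t, o+5=t, r+9=a.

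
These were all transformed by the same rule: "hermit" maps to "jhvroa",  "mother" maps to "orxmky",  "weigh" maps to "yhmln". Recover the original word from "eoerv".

clamp

In hermit: h→j is +2, e→h is +3, r→v is +4, m→r is +5 — the shift increases by 1 each position. Letter i (0-indexed) is shifted by i+2, so successive shifts are 2, 3, 4, ….
Reversing it on eoerv: e−2=c, o−3=l, e−4=a, r−5=m, v−6=p.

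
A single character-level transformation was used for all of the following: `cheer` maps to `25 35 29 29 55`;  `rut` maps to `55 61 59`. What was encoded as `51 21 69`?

c(#3)→25 and h(#8)→35: differences scale by 2, so n = 2·pos + 19. The formula is n = 2×(alphabet index, a=1) + 19.
Reversing it on 51 21 69: 51→(51−19)÷2=16=p, 21→(21−19)÷2=1=a, 69→(69−19)÷2=25=y.

pay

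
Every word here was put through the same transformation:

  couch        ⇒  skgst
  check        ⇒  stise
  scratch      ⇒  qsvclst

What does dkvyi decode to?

c(2)→s(18) and o(14)→k(10) fit y≡21x+2 (mod 26); the inverse of 21 mod 26 is 5. This is an affine cipher: with a=0,…,z=25, each position x becomes (21x+2) mod 26.
Decoding dkvyi: d(3)→5·(3−2)≡5=f; k(10)→5·(10−2)≡14=o; v(21)→5·(21−2)≡17=r; y(24)→5·(24−2)≡6=g; i(8)→5·(8−2)≡4=e (all mod 26).

forge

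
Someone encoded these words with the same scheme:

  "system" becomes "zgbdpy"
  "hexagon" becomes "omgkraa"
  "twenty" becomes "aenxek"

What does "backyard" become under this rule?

In system: s→z is +7, y→g is +8, s→b is +9, t→d is +10 — the shift increases by 1 each position. Each letter shifts forward by (position + 7), i.e. 7, 8, 9, … — the shift grows by one for each successive letter.
For backyard: b+7=i, a+8=i, c+9=l, k+10=u, y+11=j, a+12=m, r+13=e, d+14=r.

iilujmer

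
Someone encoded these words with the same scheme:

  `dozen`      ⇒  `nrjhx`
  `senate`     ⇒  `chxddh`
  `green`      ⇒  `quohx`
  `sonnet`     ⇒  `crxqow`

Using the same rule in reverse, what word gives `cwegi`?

Shifts by position in dozen: pos 0: d→n (+10), pos 1: o→r (+3), pos 2: z→j (+10), pos 3: e→h (+3) — repeating every 2. A repeating key of period 2 is used — shifts +10, +3 over and over.
Undoing it on cwegi: c−10=s, w−3=t, e−10=u, g−3=d, i−10=y.

study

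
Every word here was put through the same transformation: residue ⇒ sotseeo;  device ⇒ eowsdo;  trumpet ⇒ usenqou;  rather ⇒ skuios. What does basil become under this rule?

The rule splits by letter class: vowels +10, consonants +1.
For basil: b(cons)+1=c, a(vowel)+10=k, s(cons)+1=t, i(vowel)+10=s, l(cons)+1=m.

cktsm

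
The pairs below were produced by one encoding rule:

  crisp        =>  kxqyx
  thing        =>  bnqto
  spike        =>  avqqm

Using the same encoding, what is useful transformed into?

cymlcr

Shifts by position in crisp: pos 0: c→k (+8), pos 1: r→x (+6), pos 2: i→q (+8), pos 3: s→y (+6) — repeating every 2. The shifts repeat in a cycle of length 2: positions 0,1,… shift by +8, +6, then the pattern repeats.
On useful: u+8=c, s+6=y, e+8=m, f+6=l, u+8=c, l+6=r.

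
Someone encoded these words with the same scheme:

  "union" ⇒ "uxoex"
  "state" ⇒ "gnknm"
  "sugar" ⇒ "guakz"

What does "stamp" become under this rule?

gnkql

Each letter's alphabet position (a=0..z=25) is mapped through 7·x+10 mod 26 — an affine cipher.
On stamp: s(18)→7·18+10≡6=g; t(19)→7·19+10≡13=n; a(0)→7·0+10≡10=k; m(12)→7·12+10≡16=q; p(15)→7·15+10≡11=l (all mod 26).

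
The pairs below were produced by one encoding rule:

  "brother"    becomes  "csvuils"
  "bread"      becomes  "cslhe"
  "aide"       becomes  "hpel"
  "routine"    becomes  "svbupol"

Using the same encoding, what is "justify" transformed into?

Two shifts are in play — +7 for a/e/i/o/u, +1 for every other letter.
For justify: j(cons)+1=k, u(vowel)+7=b, s(cons)+1=t, t(cons)+1=u, i(vowel)+7=p, f(cons)+1=g, y(cons)+1=z.

kbtupgz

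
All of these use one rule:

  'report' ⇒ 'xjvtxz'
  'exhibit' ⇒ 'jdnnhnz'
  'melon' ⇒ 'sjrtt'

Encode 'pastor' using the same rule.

The shift depends on letter class: consonant r→x is +6, but vowel e→j is +5. Vowels shift forward by 5 and consonants shift forward by 6.
On pastor: p(cons)+6=v, a(vowel)+5=f, s(cons)+6=y, t(cons)+6=z, o(vowel)+5=t, r(cons)+6=x.

vfyztx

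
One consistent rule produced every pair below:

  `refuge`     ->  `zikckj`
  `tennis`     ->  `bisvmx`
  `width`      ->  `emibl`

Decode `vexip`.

nasal

Shifts by position in refuge: pos 0: r→z (+8), pos 1: e→i (+4), pos 2: f→k (+5), pos 3: u→c (+8), pos 4: g→k (+4), pos 5: e→j (+5) — repeating every 3. It's a Vigenère-style cipher with numeric key [8,4,5]: position i shifts by key[i mod 3].
Decoding vexip: v−8=n, e−4=a, x−5=s, i−8=a, p−4=l.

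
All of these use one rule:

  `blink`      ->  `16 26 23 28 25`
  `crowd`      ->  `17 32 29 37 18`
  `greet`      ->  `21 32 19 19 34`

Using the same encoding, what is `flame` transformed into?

Each letter is replaced by its alphabet position (a=1..z=26) + 14.
For flame: f=6→20, l=12→26, a=1→15, m=13→27, e=5→19.

20 26 15 27 19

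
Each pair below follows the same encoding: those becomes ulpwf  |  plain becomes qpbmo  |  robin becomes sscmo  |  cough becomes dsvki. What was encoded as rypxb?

quota

It's a Vigenère-style cipher with numeric key [1,4]: position i shifts by key[i mod 2].
Reversing it on rypxb: r−1=q, y−4=u, p−1=o, x−4=t, b−1=a.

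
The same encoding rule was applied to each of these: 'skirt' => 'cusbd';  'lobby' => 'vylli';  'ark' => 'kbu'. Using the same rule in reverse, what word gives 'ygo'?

owe

Compare letters: s→c is +10, k→u is +10, i→s is +10 — a constant shift. Each letter is shifted forward by 10 in the alphabet (a Caesar shift of +10).
Undoing it on ygo: y−10=o, g−10=w, o−10=e.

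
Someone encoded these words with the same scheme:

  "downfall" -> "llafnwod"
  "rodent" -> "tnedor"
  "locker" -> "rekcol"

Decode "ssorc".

cross

The word is simply reversed.
Undoing it on ssorc: then reverse → cross.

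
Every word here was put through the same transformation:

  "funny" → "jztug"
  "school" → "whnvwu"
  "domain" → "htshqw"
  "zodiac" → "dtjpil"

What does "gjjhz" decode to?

The shift increases by 1 at each position, starting from +4: 4, 5, 6, ….
Decoding gjjhz: g−4=c, j−5=e, j−6=d, h−7=a, z−8=r.

cedar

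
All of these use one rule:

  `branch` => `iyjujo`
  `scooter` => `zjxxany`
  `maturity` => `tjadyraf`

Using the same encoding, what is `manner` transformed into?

Two shifts are in play — +9 for a/e/i/o/u, +7 for every other letter.
For manner: m(cons)+7=t, a(vowel)+9=j, n(cons)+7=u, n(cons)+7=u, e(vowel)+9=n, r(cons)+7=y.

tjuuny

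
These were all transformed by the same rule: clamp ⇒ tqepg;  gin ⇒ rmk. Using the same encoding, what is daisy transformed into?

Read the word backwards and shift each letter +4.
On daisy: reverse → ysiad; then shift: y+4=c, s+4=w, i+4=m, a+4=e, d+4=h.

cwmeh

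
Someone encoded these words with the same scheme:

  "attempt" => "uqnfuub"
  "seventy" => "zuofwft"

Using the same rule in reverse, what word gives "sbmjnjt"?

The output letters match the input read backwards, each shifted +1: attempt reversed is tpmetta. Two steps: reverse the string, then apply a Caesar shift of +1.
Undoing it on sbmjnjt: shift back: s−1=r, b−1=a, m−1=l, j−1=i, n−1=m, j−1=i, t−1=s → ralimis; then reverse → similar.

similar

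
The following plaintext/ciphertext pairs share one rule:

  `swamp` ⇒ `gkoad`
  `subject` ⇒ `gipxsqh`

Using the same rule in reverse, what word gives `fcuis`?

This is a Caesar cipher with shift 14.
Reversing it on fcuis: f−14=r, c−14=o, u−14=g, i−14=u, s−14=e.

rogue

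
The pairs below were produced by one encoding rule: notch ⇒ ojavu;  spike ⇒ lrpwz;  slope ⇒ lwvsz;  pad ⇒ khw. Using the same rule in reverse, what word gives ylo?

The output letters match the input read backwards, each shifted +7: notch reversed is hcton. Two steps: reverse the string, then apply a Caesar shift of +7.
Reversing it on ylo: shift back: y−7=r, l−7=e, o−7=h → reh; then reverse → her.

her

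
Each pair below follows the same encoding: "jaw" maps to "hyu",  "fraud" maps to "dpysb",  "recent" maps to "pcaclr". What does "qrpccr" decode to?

Compare letters: j→h is +24, a→y is +24, w→u is +24 — a constant shift. Every letter moves 24 places later in the alphabet, wrapping around z→a.
Undoing it on qrpccr: q−24=s, r−24=t, p−24=r, c−24=e, c−24=e, r−24=t.

street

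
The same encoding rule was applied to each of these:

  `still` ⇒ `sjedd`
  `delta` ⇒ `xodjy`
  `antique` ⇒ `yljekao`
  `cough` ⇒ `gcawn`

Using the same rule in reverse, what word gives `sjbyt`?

s(18)→s(18) and t(19)→j(9) fit y≡17x+24 (mod 26); the inverse of 17 mod 26 is 23. Treating letters as 0–25, the rule is x ↦ 17x + 24 (mod 26).
Decoding sjbyt: s(18)→23·(18−24)≡18=s; j(9)→23·(9−24)≡19=t; b(1)→23·(1−24)≡17=r; y(24)→23·(24−24)≡0=a; t(19)→23·(19−24)≡15=p (all mod 26).

strap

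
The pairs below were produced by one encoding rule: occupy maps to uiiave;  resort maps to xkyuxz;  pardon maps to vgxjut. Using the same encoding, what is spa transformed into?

yvg

Compare letters: o→u is +6, c→i is +6, c→i is +6 — a constant shift. This is a Caesar cipher with shift 6.
On spa: s+6=y, p+6=v, a+6=g.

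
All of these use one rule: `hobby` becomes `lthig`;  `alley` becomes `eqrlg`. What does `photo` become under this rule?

tmuaw

In hobby: h→l is +4, o→t is +5, b→h is +6, b→i is +7 — the shift increases by 1 each position. Letter i (0-indexed) is shifted by i+4, so successive shifts are 4, 5, 6, ….
For photo: p+4=t, h+5=m, o+6=u, t+7=a, o+8=w.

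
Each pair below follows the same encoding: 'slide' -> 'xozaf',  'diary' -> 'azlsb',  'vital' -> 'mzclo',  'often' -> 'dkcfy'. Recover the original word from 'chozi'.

tulip

s(18)→x(23) and l(11)→o(14) fit y≡5x+11 (mod 26); the inverse of 5 mod 26 is 21. Each letter's alphabet position (a=0..z=25) is mapped through 5·x+11 mod 26 — an affine cipher.
Undoing it on chozi: c(2)→21·(2−11)≡19=t; h(7)→21·(7−11)≡20=u; o(14)→21·(14−11)≡11=l; z(25)→21·(25−11)≡8=i; i(8)→21·(8−11)≡15=p (all mod 26).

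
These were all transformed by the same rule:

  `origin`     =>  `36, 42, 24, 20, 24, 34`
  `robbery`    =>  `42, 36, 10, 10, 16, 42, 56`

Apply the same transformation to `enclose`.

16, 34, 12, 30, 36, 44, 16

With a=1..z=26, the number is 2·pos + 6.
On enclose: e=5→16, n=14→34, c=3→12, l=12→30, o=15→36, s=19→44, e=5→16.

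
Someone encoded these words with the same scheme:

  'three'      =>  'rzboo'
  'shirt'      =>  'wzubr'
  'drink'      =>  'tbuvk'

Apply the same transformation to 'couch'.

yqmyz

t(19)→r(17) and h(7)→z(25) fit y≡21x+8 (mod 26); the inverse of 21 mod 26 is 5. This is an affine cipher: with a=0,…,z=25, each position x becomes (21x+8) mod 26.
On couch: c(2)→21·2+8≡24=y; o(14)→21·14+8≡16=q; u(20)→21·20+8≡12=m; c(2)→21·2+8≡24=y; h(7)→21·7+8≡25=z (all mod 26).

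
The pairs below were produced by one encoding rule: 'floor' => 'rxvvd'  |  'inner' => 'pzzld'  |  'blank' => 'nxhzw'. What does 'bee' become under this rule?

Two shifts are in play — +7 for a/e/i/o/u, +12 for every other letter.
For bee: b(cons)+12=n, e(vowel)+7=l, e(vowel)+7=l.

nll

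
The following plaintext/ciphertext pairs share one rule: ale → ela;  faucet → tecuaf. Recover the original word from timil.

limit

The word is simply reversed.
Undoing it on timil: then reverse → limit.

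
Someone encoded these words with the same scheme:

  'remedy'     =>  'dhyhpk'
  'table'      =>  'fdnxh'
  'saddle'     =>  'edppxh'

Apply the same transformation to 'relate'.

The shift depends on letter class: consonant r→d is +12, but vowel e→h is +3. The rule splits by letter class: vowels +3, consonants +12.
For relate: r(cons)+12=d, e(vowel)+3=h, l(cons)+12=x, a(vowel)+3=d, t(cons)+12=f, e(vowel)+3=h.

dhxdfh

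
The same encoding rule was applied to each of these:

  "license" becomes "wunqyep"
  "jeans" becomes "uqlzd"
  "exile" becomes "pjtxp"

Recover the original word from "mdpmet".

Shifts by position in license: pos 0: l→w (+11), pos 1: i→u (+12), pos 2: c→n (+11), pos 3: e→q (+12) — repeating every 2. A repeating key of period 2 is used — shifts +11, +12 over and over.
Decoding mdpmet: m−11=b, d−12=r, p−11=e, m−12=a, e−11=t, t−12=h.

breath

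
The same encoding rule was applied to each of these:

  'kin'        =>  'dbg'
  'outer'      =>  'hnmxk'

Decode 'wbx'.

Every letter moves 19 places later in the alphabet, wrapping around z→a.
Decoding wbx: w−19=d, b−19=i, x−19=e.

die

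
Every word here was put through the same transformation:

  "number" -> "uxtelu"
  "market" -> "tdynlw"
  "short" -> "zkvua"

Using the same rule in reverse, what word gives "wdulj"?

Shifts by position in number: pos 0: n→u (+7), pos 1: u→x (+3), pos 2: m→t (+7), pos 3: b→e (+3) — repeating every 2. The shifts repeat in a cycle of length 2: positions 0,1,… shift by +7, +3, then the pattern repeats.
Reversing it on wdulj: w−7=p, d−3=a, u−7=n, l−3=i, j−7=c.

panic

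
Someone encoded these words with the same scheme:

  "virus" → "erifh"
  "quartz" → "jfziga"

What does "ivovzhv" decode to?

Letters are reflected about the middle of the alphabet (position → 25−position): Atbash.
Reversing it on ivovzhv: i↔r, v↔e, o↔l, v↔e, z↔a, h↔s, v↔e.

release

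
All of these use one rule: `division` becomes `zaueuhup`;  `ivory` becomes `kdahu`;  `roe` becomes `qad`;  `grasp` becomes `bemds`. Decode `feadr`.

The output letters match the input read backwards, each shifted +12: division reversed is noisivid. The word is reversed, then every letter is shifted forward by 12.
Decoding feadr: shift back: f−12=t, e−12=s, a−12=o, d−12=r, r−12=f → tsorf; then reverse → frost.

frost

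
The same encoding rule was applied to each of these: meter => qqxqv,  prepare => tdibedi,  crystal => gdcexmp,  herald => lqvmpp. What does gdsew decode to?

A repeating key of period 2 is used — shifts +4, +12 over and over.
Undoing it on gdsew: g−4=c, d−12=r, s−4=o, e−12=s, w−4=s.

cross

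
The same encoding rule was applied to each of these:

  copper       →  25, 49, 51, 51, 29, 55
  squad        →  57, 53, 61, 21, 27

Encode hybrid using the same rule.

35, 69, 23, 55, 37, 27

c(#3)→25 and o(#15)→49: differences scale by 2, so n = 2·pos + 19. With a=1..z=26, the number is 2·pos + 19.
On hybrid: h=8→35, y=25→69, b=2→23, r=18→55, i=9→37, d=4→27.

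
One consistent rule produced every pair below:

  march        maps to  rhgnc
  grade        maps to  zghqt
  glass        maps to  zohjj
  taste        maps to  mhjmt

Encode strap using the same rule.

jmgha

m(12)→r(17) and a(0)→h(7) fit y≡3x+7 (mod 26); the inverse of 3 mod 26 is 9. This is an affine cipher: with a=0,…,z=25, each position x becomes (3x+7) mod 26.
Applying it to strap: s(18)→3·18+7≡9=j; t(19)→3·19+7≡12=m; r(17)→3·17+7≡6=g; a(0)→3·0+7≡7=h; p(15)→3·15+7≡0=a (all mod 26).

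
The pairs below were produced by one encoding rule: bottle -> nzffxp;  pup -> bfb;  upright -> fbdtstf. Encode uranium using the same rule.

fdlztfy

The shift depends on letter class: consonant b→n is +12, but vowel o→z is +11. The rule splits by letter class: vowels +11, consonants +12.
Applying it to uranium: u(vowel)+11=f, r(cons)+12=d, a(vowel)+11=l, n(cons)+12=z, i(vowel)+11=t, u(vowel)+11=f, m(cons)+12=y.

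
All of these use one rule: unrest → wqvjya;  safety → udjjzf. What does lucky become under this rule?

nxgpe

In unrest: u→w is +2, n→q is +3, r→v is +4, e→j is +5 — the shift increases by 1 each position. The shift increases by 1 at each position, starting from +2: 2, 3, 4, ….
For lucky: l+2=n, u+3=x, c+4=g, k+5=p, y+6=e.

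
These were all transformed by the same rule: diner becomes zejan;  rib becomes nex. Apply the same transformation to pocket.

Compare letters: d→z is +22, i→e is +22, n→j is +22 — a constant shift. Each letter is shifted forward by 22 in the alphabet (a Caesar shift of +22).
For pocket: p+22=l, o+22=k, c+22=y, k+22=g, e+22=a, t+22=p.

lkygap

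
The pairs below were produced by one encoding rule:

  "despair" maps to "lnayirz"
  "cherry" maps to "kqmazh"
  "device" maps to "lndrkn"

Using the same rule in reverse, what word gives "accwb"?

Shifts by position in despair: pos 0: d→l (+8), pos 1: e→n (+9), pos 2: s→a (+8), pos 3: p→y (+9) — repeating every 2. It's a Vigenère-style cipher with numeric key [8,9]: position i shifts by key[i mod 2].
Undoing it on accwb: a−8=s, c−9=t, c−8=u, w−9=n, b−8=t.

stunt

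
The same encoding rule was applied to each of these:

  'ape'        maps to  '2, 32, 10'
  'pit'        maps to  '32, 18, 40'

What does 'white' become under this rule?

a(#1)→2 and p(#16)→32: differences scale by 2, so n = 2·pos + 0. The formula is n = 2×(alphabet index, a=1).
On white: w=23→46, h=8→16, i=9→18, t=20→40, e=5→10.

46, 16, 18, 40, 10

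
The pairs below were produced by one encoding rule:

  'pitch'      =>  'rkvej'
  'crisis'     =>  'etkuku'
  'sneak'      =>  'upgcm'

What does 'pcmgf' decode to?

naked

Compare letters: p→r is +2, i→k is +2, t→v is +2 — a constant shift. Each letter is shifted forward by 2 in the alphabet (a Caesar shift of +2).
Undoing it on pcmgf: p−2=n, c−2=a, m−2=k, g−2=e, f−2=d.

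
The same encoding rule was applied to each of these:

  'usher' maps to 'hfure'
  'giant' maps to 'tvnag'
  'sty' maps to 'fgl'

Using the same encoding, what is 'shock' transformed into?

Compare letters: u→h is +13, s→f is +13, h→u is +13 — a constant shift. This is a Caesar cipher with shift 13.
On shock: s+13=f, h+13=u, o+13=b, c+13=p, k+13=x.

fubpx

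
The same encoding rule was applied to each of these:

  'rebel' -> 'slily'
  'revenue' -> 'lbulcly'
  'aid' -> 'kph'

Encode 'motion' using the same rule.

The word is reversed, then every letter is shifted forward by 7.
For motion: reverse → noitom; then shift: n+7=u, o+7=v, i+7=p, t+7=a, o+7=v, m+7=t.

uvpavt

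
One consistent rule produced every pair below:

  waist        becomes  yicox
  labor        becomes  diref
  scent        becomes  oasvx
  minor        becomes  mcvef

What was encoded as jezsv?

Each letter's alphabet position (a=0..z=25) is mapped through 9·x+8 mod 26 — an affine cipher.
Decoding jezsv: j(9)→3·(9−8)≡3=d; e(4)→3·(4−8)≡14=o; z(25)→3·(25−8)≡25=z; s(18)→3·(18−8)≡4=e; v(21)→3·(21−8)≡13=n (all mod 26).

dozen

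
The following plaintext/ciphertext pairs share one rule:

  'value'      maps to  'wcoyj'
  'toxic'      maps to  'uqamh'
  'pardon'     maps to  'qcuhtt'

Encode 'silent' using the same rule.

In value: v→w is +1, a→c is +2, l→o is +3, u→y is +4 — the shift increases by 1 each position. Letter i (0-indexed) is shifted by i+1, so successive shifts are 1, 2, 3, ….
Applying it to silent: s+1=t, i+2=k, l+3=o, e+4=i, n+5=s, t+6=z.

tkoisz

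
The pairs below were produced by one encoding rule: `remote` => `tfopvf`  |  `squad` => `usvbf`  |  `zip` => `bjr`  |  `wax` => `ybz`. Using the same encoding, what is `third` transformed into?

Vowels shift forward by 1 and consonants shift forward by 2.
For third: t(cons)+2=v, h(cons)+2=j, i(vowel)+1=j, r(cons)+2=t, d(cons)+2=f.

vjjtf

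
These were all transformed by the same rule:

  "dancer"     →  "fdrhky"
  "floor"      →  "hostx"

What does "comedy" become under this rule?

In dancer: d→f is +2, a→d is +3, n→r is +4, c→h is +5 — the shift increases by 1 each position. Each letter shifts forward by (position + 2), i.e. 2, 3, 4, … — the shift grows by one for each successive letter.
On comedy: c+2=e, o+3=r, m+4=q, e+5=j, d+6=j, y+7=f.

erqjjf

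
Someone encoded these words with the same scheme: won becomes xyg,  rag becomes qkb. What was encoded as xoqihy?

The output letters match the input read backwards, each shifted +10: won reversed is now. Read the word backwards and shift each letter +10.
Undoing it on xoqihy: shift back: x−10=n, o−10=e, q−10=g, i−10=y, h−10=x, y−10=o → negyxo; then reverse → oxygen.

oxygen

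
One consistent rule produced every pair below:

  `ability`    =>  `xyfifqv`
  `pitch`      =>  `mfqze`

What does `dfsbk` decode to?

given

Compare letters: a→x is +23, b→y is +23, i→f is +23 — a constant shift. This is a Caesar cipher with shift 23.
Reversing it on dfsbk: d−23=g, f−23=i, s−23=v, b−23=e, k−23=n.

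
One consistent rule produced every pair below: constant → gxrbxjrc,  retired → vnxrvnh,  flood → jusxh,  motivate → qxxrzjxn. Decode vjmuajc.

railway

Shifts by position in constant: pos 0: c→g (+4), pos 1: o→x (+9), pos 2: n→r (+4), pos 3: s→b (+9) — repeating every 2. The shifts repeat in a cycle of length 2: positions 0,1,… shift by +4, +9, then the pattern repeats.
Undoing it on vjmuajc: v−4=r, j−9=a, m−4=i, u−9=l, a−4=w, j−9=a, c−4=y.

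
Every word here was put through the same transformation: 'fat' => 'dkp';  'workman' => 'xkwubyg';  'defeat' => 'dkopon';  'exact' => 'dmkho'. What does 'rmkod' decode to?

teach

The output letters match the input read backwards, each shifted +10: fat reversed is taf. The word is reversed, then every letter is shifted forward by 10.
Undoing it on rmkod: shift back: r−10=h, m−10=c, k−10=a, o−10=e, d−10=t → hcaet; then reverse → teach.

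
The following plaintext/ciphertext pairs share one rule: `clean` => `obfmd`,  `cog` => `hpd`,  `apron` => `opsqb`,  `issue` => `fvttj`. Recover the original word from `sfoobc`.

banner

The word is reversed, then every letter is shifted forward by 1.
Undoing it on sfoobc: shift back: s−1=r, f−1=e, o−1=n, o−1=n, b−1=a, c−1=b → rennab; then reverse → banner.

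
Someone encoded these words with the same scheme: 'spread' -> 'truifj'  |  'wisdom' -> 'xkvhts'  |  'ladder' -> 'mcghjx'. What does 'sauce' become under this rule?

In spread: s→t is +1, p→r is +2, r→u is +3, e→i is +4 — the shift increases by 1 each position. Each letter shifts forward by (position + 1), i.e. 1, 2, 3, … — the shift grows by one for each successive letter.
On sauce: s+1=t, a+2=c, u+3=x, c+4=g, e+5=j.

tcxgj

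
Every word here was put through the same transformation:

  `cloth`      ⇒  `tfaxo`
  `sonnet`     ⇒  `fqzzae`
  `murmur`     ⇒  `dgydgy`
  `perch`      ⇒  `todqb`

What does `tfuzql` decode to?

The output letters match the input read backwards, each shifted +12: cloth reversed is htolc. The word is reversed, then every letter is shifted forward by 12.
Undoing it on tfuzql: shift back: t−12=h, f−12=t, u−12=i, z−12=n, q−12=e, l−12=z → htinez; then reverse → zenith.

zenith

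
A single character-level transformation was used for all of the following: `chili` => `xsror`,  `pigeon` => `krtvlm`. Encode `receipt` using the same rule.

ivxvrkg

Each letter is replaced by its mirror in the alphabet: a↔z, b↔y, c↔x, and so on (the Atbash cipher).
Applying it to receipt: r↔i, e↔v, c↔x, e↔v, i↔r, p↔k, t↔g.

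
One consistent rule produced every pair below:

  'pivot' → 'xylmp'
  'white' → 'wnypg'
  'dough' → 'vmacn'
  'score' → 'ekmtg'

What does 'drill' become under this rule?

vtyff

Each letter's alphabet position (a=0..z=25) is mapped through 11·x+14 mod 26 — an affine cipher.
On drill: d(3)→11·3+14≡21=v; r(17)→11·17+14≡19=t; i(8)→11·8+14≡24=y; l(11)→11·11+14≡5=f; l(11)→11·11+14≡5=f (all mod 26).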